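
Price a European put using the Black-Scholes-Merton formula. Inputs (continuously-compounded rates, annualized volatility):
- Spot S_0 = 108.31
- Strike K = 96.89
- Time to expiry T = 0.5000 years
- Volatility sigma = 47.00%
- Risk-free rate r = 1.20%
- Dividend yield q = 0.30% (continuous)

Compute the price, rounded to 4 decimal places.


Answer: Price = 8.3772

Derivation:
d1 = (ln(S/K) + (r - q + 0.5*sigma^2) * T) / (sigma * sqrt(T)) = 0.51497284
d2 = d1 - sigma * sqrt(T) = 0.18263266
exp(-rT) = 0.99401796; exp(-qT) = 0.99850112
P = K * exp(-rT) * N(-d2) - S_0 * exp(-qT) * N(-d1)
N(-d1) = 0.30328600; N(-d2) = 0.42754313
P = 96.8900 * 0.99401796 * 0.42754313 - 108.3100 * 0.99850112 * 0.30328600 = 8.3772


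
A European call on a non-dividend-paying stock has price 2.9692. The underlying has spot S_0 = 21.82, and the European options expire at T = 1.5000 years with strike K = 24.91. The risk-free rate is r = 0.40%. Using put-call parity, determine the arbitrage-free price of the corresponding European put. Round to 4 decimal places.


Put-call parity: C - P = S_0 * exp(-qT) - K * exp(-rT).
S_0 * exp(-qT) = 21.8200 * 1.00000000 = 21.82000000
K * exp(-rT) = 24.9100 * 0.99401796 = 24.76098748
P = C - S*exp(-qT) + K*exp(-rT)
P = 2.9692 - 21.82000000 + 24.76098748 = 5.9102

Answer: Put price = 5.9102


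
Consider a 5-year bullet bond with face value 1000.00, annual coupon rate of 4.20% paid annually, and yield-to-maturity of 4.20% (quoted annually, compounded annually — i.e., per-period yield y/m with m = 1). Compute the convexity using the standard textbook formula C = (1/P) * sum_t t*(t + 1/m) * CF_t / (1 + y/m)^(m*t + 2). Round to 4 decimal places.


Answer: Convexity = 24.7923

Derivation:
Coupon per period c = face * coupon_rate / m = 42.000000
Periods per year m = 1; per-period yield y/m = 0.042000
Number of cashflows N = 5
Cashflows (t years, CF_t, discount factor 1/(1+y/m)^(m*t), PV):
  t = 1.0000: CF_t = 42.000000, DF = 0.959693, PV = 40.307102
  t = 2.0000: CF_t = 42.000000, DF = 0.921010, PV = 38.682439
  t = 3.0000: CF_t = 42.000000, DF = 0.883887, PV = 37.123262
  t = 4.0000: CF_t = 42.000000, DF = 0.848260, PV = 35.626931
  t = 5.0000: CF_t = 1042.000000, DF = 0.814069, PV = 848.260266
Price P = sum_t PV_t = 1000.000000
Convexity numerator sum_t t*(t + 1/m) * CF_t / (1+y/m)^(m*t + 2):
  t = 1.0000: term = 74.246525
  t = 2.0000: term = 213.761587
  t = 3.0000: term = 410.290954
  t = 4.0000: term = 656.255524
  t = 5.0000: term = 23437.697296
Convexity = (1/P) * sum = 24792.251886 / 1000.000000 = 24.792252


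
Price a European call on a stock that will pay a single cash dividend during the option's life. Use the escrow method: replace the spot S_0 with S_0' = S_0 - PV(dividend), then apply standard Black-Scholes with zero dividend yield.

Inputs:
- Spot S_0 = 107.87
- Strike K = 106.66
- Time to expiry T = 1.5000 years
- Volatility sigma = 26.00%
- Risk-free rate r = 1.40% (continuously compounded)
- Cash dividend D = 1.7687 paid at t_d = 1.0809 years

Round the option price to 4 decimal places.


PV(D) = D * exp(-r * t_d) = 1.7687 * 0.98498132 = 1.74213646
S_0' = S_0 - PV(D) = 107.8700 - 1.74213646 = 106.12786354
d1 = (ln(S_0'/K) + (r + sigma^2/2)*T) / (sigma*sqrt(T)) = 0.20945782
d2 = d1 - sigma*sqrt(T) = -0.10897585
exp(-rT) = 0.97921896
N(d1) = 0.58295457; N(d2) = 0.45661082
C = S_0' * N(d1) - K * exp(-rT) * N(d2) = 106.12786354 * 0.58295457 - 106.6600 * 0.97921896 * 0.45661082 = 14.1777

Answer: Price = 14.1777


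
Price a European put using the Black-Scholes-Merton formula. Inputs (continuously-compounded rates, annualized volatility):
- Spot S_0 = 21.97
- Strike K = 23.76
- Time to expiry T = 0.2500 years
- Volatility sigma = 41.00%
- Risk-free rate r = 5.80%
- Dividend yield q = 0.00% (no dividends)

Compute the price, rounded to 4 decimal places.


Answer: Price = 2.6655

Derivation:
d1 = (ln(S/K) + (r - q + 0.5*sigma^2) * T) / (sigma * sqrt(T)) = -0.20884443
d2 = d1 - sigma * sqrt(T) = -0.41384443
exp(-rT) = 0.98560462; exp(-qT) = 1.00000000
P = K * exp(-rT) * N(-d2) - S_0 * exp(-qT) * N(-d1)
N(-d1) = 0.58271516; N(-d2) = 0.66050598
P = 23.7600 * 0.98560462 * 0.66050598 - 21.9700 * 1.00000000 * 0.58271516 = 2.6655


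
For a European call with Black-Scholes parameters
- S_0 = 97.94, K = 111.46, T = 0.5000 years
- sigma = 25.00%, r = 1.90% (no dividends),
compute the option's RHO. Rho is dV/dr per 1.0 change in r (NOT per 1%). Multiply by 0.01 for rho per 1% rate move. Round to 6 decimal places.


Answer: Rho = 12.243845

Derivation:
d1 = -0.5893635227; d2 = -0.7661402180
phi(d1) = 0.3353390350; exp(-qT) = 1.0000000000; exp(-rT) = 0.9905449824
N(d2) = 0.2217964375
Rho = K*T*exp(-rT)*N(d2) = 111.4600 * 0.5000 * 0.9905449824 * 0.2217964375 = 12.243845


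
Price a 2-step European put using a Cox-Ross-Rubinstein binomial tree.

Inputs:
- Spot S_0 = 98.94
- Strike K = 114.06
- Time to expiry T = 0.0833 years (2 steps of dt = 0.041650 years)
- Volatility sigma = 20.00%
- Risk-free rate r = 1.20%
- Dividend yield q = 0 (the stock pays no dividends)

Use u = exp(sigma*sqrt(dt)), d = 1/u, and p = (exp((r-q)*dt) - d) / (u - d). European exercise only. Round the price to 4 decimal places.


Answer: Price = V(0,0) = 15.0060

Derivation:
dt = T/N = 0.041650
u = exp(sigma*sqrt(dt)) = 1.041661; d = 1/u = 0.960005
p = (exp((r-q)*dt) - d) / (u - d) = 0.495920
Discount per step: exp(-r*dt) = 0.999500
Stock lattice S(k, i) with i counting down-moves:
  k=0: S(0,0) = 98.9400
  k=1: S(1,0) = 103.0620; S(1,1) = 94.9829
  k=2: S(2,0) = 107.3556; S(2,1) = 98.9400; S(2,2) = 91.1841
Terminal payoffs V(N, i) = max(K - S_T, 0):
  V(2,0) = 6.704374; V(2,1) = 15.120000; V(2,2) = 22.875924
Backward induction: V(k, i) = exp(-r*dt) * [p * V(k+1, i) + (1-p) * V(k+1, i+1)].
  V(1,0) = exp(-r*dt) * [p*6.704374 + (1-p)*15.120000] = 10.941057
  V(1,1) = exp(-r*dt) * [p*15.120000 + (1-p)*22.875924] = 19.020101
  V(0,0) = exp(-r*dt) * [p*10.941057 + (1-p)*19.020101] = 15.006043


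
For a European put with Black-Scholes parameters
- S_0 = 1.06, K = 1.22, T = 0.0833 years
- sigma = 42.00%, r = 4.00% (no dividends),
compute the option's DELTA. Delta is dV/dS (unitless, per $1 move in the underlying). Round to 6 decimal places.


d1 = -1.0716353323; d2 = -1.1928546377
phi(d1) = 0.2246661681; exp(-qT) = 1.0000000000; exp(-rT) = 0.9966735450
N(-d1) = 0.8580580715
Delta = -exp(-qT) * N(-d1) = -1.0000000000 * 0.8580580715 = -0.858058

Answer: Delta = -0.858058


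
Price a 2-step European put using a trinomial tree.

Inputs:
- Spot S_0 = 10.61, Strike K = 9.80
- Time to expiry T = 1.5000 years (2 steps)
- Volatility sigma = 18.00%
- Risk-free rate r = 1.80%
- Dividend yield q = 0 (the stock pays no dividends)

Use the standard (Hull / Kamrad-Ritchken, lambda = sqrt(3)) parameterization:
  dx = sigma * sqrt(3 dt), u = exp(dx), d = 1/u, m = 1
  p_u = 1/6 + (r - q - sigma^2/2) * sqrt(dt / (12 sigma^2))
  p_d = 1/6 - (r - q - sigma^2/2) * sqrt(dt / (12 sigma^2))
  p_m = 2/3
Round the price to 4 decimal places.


Answer: Price = V(0,0) = 0.4572

Derivation:
dt = T/N = 0.750000; dx = sigma*sqrt(3*dt) = 0.270000
u = exp(dx) = 1.309964; d = 1/u = 0.763379
p_u = 0.169167, p_m = 0.666667, p_d = 0.164167
Discount per step: exp(-r*dt) = 0.986591
Stock lattice S(k, j) with j the centered position index:
  k=0: S(0,+0) = 10.6100
  k=1: S(1,-1) = 8.0995; S(1,+0) = 10.6100; S(1,+1) = 13.8987
  k=2: S(2,-2) = 6.1830; S(2,-1) = 8.0995; S(2,+0) = 10.6100; S(2,+1) = 13.8987; S(2,+2) = 18.2068
Terminal payoffs V(N, j) = max(K - S_T, 0):
  V(2,-2) = 3.617041; V(2,-1) = 1.700544; V(2,+0) = 0.000000; V(2,+1) = 0.000000; V(2,+2) = 0.000000
Backward induction: V(k, j) = exp(-r*dt) * [p_u * V(k+1, j+1) + p_m * V(k+1, j) + p_d * V(k+1, j-1)]
  V(1,-1) = exp(-r*dt) * [p_u*0.000000 + p_m*1.700544 + p_d*3.617041] = 1.704329
  V(1,+0) = exp(-r*dt) * [p_u*0.000000 + p_m*0.000000 + p_d*1.700544] = 0.275429
  V(1,+1) = exp(-r*dt) * [p_u*0.000000 + p_m*0.000000 + p_d*0.000000] = 0.000000
  V(0,+0) = exp(-r*dt) * [p_u*0.000000 + p_m*0.275429 + p_d*1.704329] = 0.457199


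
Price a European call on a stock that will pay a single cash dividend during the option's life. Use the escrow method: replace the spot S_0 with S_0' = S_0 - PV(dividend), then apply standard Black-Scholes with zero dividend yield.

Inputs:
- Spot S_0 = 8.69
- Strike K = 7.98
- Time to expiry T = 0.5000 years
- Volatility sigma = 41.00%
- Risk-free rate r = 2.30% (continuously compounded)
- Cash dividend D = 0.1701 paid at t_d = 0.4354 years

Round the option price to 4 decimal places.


Answer: Price = 1.2952

Derivation:
PV(D) = D * exp(-r * t_d) = 0.1701 * 0.99003578 = 0.16840509
S_0' = S_0 - PV(D) = 8.6900 - 0.16840509 = 8.52159491
d1 = (ln(S_0'/K) + (r + sigma^2/2)*T) / (sigma*sqrt(T)) = 0.41112260
d2 = d1 - sigma*sqrt(T) = 0.12120882
exp(-rT) = 0.98856587
N(d1) = 0.65950868; N(d2) = 0.54823718
C = S_0' * N(d1) - K * exp(-rT) * N(d2) = 8.52159491 * 0.65950868 - 7.9800 * 0.98856587 * 0.54823718 = 1.2952


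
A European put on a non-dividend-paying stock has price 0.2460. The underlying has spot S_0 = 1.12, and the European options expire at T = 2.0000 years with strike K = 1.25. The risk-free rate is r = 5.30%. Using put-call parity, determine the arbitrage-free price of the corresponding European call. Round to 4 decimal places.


Put-call parity: C - P = S_0 * exp(-qT) - K * exp(-rT).
S_0 * exp(-qT) = 1.1200 * 1.00000000 = 1.12000000
K * exp(-rT) = 1.2500 * 0.89942465 = 1.12428081
C = P + S*exp(-qT) - K*exp(-rT)
C = 0.2460 + 1.12000000 - 1.12428081 = 0.2417

Answer: Call price = 0.2417


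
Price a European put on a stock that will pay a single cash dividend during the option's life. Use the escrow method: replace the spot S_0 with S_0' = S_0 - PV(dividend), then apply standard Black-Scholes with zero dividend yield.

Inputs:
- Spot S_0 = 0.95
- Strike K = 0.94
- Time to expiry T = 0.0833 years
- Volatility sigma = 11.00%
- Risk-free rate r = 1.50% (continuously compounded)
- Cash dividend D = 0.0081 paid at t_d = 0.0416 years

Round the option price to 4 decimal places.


PV(D) = D * exp(-r * t_d) = 0.0081 * 0.99937619 = 0.00809495
S_0' = S_0 - PV(D) = 0.9500 - 0.00809495 = 0.94190505
d1 = (ln(S_0'/K) + (r + sigma^2/2)*T) / (sigma*sqrt(T)) = 0.11900203
d2 = d1 - sigma*sqrt(T) = 0.08725411
exp(-rT) = 0.99875128
N(-d1) = 0.45263687; N(-d2) = 0.46523476
P = K * exp(-rT) * N(-d2) - S_0' * N(-d1) = 0.9400 * 0.99875128 * 0.46523476 - 0.94190505 * 0.45263687 = 0.0104

Answer: Price = 0.0104


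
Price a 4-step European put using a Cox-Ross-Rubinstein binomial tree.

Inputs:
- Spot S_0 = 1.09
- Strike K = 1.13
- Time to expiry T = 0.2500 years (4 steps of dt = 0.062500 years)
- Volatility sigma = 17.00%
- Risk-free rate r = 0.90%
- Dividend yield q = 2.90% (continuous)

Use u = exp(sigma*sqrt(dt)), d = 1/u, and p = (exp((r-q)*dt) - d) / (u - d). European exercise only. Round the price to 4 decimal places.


dt = T/N = 0.062500
u = exp(sigma*sqrt(dt)) = 1.043416; d = 1/u = 0.958390
p = (exp((r-q)*dt) - d) / (u - d) = 0.474684
Discount per step: exp(-r*dt) = 0.999438
Stock lattice S(k, i) with i counting down-moves:
  k=0: S(0,0) = 1.0900
  k=1: S(1,0) = 1.1373; S(1,1) = 1.0446
  k=2: S(2,0) = 1.1867; S(2,1) = 1.0900; S(2,2) = 1.0012
  k=3: S(3,0) = 1.2382; S(3,1) = 1.1373; S(3,2) = 1.0446; S(3,3) = 0.9595
  k=4: S(4,0) = 1.2920; S(4,1) = 1.1867; S(4,2) = 1.0900; S(4,3) = 1.0012; S(4,4) = 0.9196
Terminal payoffs V(N, i) = max(K - S_T, 0):
  V(4,0) = 0.000000; V(4,1) = 0.000000; V(4,2) = 0.040000; V(4,3) = 0.128822; V(4,4) = 0.210405
Backward induction: V(k, i) = exp(-r*dt) * [p * V(k+1, i) + (1-p) * V(k+1, i+1)].
  V(3,0) = exp(-r*dt) * [p*0.000000 + (1-p)*0.000000] = 0.000000
  V(3,1) = exp(-r*dt) * [p*0.000000 + (1-p)*0.040000] = 0.021001
  V(3,2) = exp(-r*dt) * [p*0.040000 + (1-p)*0.128822] = 0.086611
  V(3,3) = exp(-r*dt) * [p*0.128822 + (1-p)*0.210405] = 0.171582
  V(2,0) = exp(-r*dt) * [p*0.000000 + (1-p)*0.021001] = 0.011026
  V(2,1) = exp(-r*dt) * [p*0.021001 + (1-p)*0.086611] = 0.055435
  V(2,2) = exp(-r*dt) * [p*0.086611 + (1-p)*0.171582] = 0.131174
  V(1,0) = exp(-r*dt) * [p*0.011026 + (1-p)*0.055435] = 0.034336
  V(1,1) = exp(-r*dt) * [p*0.055435 + (1-p)*0.131174] = 0.095168
  V(0,0) = exp(-r*dt) * [p*0.034336 + (1-p)*0.095168] = 0.066255

Answer: Price = V(0,0) = 0.0663


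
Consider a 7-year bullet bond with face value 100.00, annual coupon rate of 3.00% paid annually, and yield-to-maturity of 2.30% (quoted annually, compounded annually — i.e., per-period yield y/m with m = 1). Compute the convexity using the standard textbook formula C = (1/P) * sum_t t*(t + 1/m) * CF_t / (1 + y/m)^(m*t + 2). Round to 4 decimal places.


Answer: Convexity = 47.7497

Derivation:
Coupon per period c = face * coupon_rate / m = 3.000000
Periods per year m = 1; per-period yield y/m = 0.023000
Number of cashflows N = 7
Cashflows (t years, CF_t, discount factor 1/(1+y/m)^(m*t), PV):
  t = 1.0000: CF_t = 3.000000, DF = 0.977517, PV = 2.932551
  t = 2.0000: CF_t = 3.000000, DF = 0.955540, PV = 2.866619
  t = 3.0000: CF_t = 3.000000, DF = 0.934056, PV = 2.802169
  t = 4.0000: CF_t = 3.000000, DF = 0.913056, PV = 2.739168
  t = 5.0000: CF_t = 3.000000, DF = 0.892528, PV = 2.677584
  t = 6.0000: CF_t = 3.000000, DF = 0.872461, PV = 2.617384
  t = 7.0000: CF_t = 103.000000, DF = 0.852846, PV = 87.843127
Price P = sum_t PV_t = 104.478603
Convexity numerator sum_t t*(t + 1/m) * CF_t / (1+y/m)^(m*t + 2):
  t = 1.0000: term = 5.604338
  t = 2.0000: term = 16.435010
  t = 3.0000: term = 32.131007
  t = 4.0000: term = 52.347681
  t = 5.0000: term = 76.756131
  t = 6.0000: term = 105.042603
  t = 7.0000: term = 4700.505317
Convexity = (1/P) * sum = 4988.822087 / 104.478603 = 47.749701


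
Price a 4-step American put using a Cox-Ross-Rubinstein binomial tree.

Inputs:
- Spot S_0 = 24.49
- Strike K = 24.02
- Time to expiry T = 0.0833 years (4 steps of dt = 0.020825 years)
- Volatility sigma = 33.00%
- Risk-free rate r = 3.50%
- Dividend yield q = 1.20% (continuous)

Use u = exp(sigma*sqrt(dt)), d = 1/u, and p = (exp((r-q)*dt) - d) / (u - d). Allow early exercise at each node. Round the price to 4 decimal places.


Answer: Price = V(0,0) = 0.6997

Derivation:
dt = T/N = 0.020825
u = exp(sigma*sqrt(dt)) = 1.048774; d = 1/u = 0.953494
p = (exp((r-q)*dt) - d) / (u - d) = 0.493125
Discount per step: exp(-r*dt) = 0.999271
Stock lattice S(k, i) with i counting down-moves:
  k=0: S(0,0) = 24.4900
  k=1: S(1,0) = 25.6845; S(1,1) = 23.3511
  k=2: S(2,0) = 26.9372; S(2,1) = 24.4900; S(2,2) = 22.2651
  k=3: S(3,0) = 28.2510; S(3,1) = 25.6845; S(3,2) = 23.3511; S(3,3) = 21.2297
  k=4: S(4,0) = 29.6290; S(4,1) = 26.9372; S(4,2) = 24.4900; S(4,3) = 22.2651; S(4,4) = 20.2424
Terminal payoffs V(N, i) = max(K - S_T, 0):
  V(4,0) = 0.000000; V(4,1) = 0.000000; V(4,2) = 0.000000; V(4,3) = 1.754884; V(4,4) = 3.777641
Backward induction: V(k, i) = exp(-r*dt) * [p * V(k+1, i) + (1-p) * V(k+1, i+1)]; then take max(V_cont, immediate exercise) for American.
  V(3,0) = exp(-r*dt) * [p*0.000000 + (1-p)*0.000000] = 0.000000; exercise = 0.000000; V(3,0) = max -> 0.000000
  V(3,1) = exp(-r*dt) * [p*0.000000 + (1-p)*0.000000] = 0.000000; exercise = 0.000000; V(3,1) = max -> 0.000000
  V(3,2) = exp(-r*dt) * [p*0.000000 + (1-p)*1.754884] = 0.888859; exercise = 0.668925; V(3,2) = max -> 0.888859
  V(3,3) = exp(-r*dt) * [p*1.754884 + (1-p)*3.777641] = 2.778143; exercise = 2.790340; V(3,3) = max -> 2.790340
  V(2,0) = exp(-r*dt) * [p*0.000000 + (1-p)*0.000000] = 0.000000; exercise = 0.000000; V(2,0) = max -> 0.000000
  V(2,1) = exp(-r*dt) * [p*0.000000 + (1-p)*0.888859] = 0.450212; exercise = 0.000000; V(2,1) = max -> 0.450212
  V(2,2) = exp(-r*dt) * [p*0.888859 + (1-p)*2.790340] = 1.851322; exercise = 1.754884; V(2,2) = max -> 1.851322
  V(1,0) = exp(-r*dt) * [p*0.000000 + (1-p)*0.450212] = 0.228035; exercise = 0.000000; V(1,0) = max -> 0.228035
  V(1,1) = exp(-r*dt) * [p*0.450212 + (1-p)*1.851322] = 1.159554; exercise = 0.668925; V(1,1) = max -> 1.159554
  V(0,0) = exp(-r*dt) * [p*0.228035 + (1-p)*1.159554] = 0.699689; exercise = 0.000000; V(0,0) = max -> 0.699689


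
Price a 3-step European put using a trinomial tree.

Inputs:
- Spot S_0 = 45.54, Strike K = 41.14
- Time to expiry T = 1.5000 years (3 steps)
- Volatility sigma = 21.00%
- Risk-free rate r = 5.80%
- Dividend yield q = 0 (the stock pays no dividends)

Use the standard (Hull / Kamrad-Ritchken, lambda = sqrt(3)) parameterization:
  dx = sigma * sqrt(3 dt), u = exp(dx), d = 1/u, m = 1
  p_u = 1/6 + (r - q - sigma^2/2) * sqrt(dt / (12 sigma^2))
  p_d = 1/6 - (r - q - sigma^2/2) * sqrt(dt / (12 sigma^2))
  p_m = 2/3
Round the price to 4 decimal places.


dt = T/N = 0.500000; dx = sigma*sqrt(3*dt) = 0.257196
u = exp(dx) = 1.293299; d = 1/u = 0.773216
p_u = 0.201611, p_m = 0.666667, p_d = 0.131723
Discount per step: exp(-r*dt) = 0.971416
Stock lattice S(k, j) with j the centered position index:
  k=0: S(0,+0) = 45.5400
  k=1: S(1,-1) = 35.2123; S(1,+0) = 45.5400; S(1,+1) = 58.8968
  k=2: S(2,-2) = 27.2267; S(2,-1) = 35.2123; S(2,+0) = 45.5400; S(2,+1) = 58.8968; S(2,+2) = 76.1712
  k=3: S(3,-3) = 21.0521; S(3,-2) = 27.2267; S(3,-1) = 35.2123; S(3,+0) = 45.5400; S(3,+1) = 58.8968; S(3,+2) = 76.1712; S(3,+3) = 98.5122
Terminal payoffs V(N, j) = max(K - S_T, 0):
  V(3,-3) = 20.087869; V(3,-2) = 13.913297; V(3,-1) = 5.927729; V(3,+0) = 0.000000; V(3,+1) = 0.000000; V(3,+2) = 0.000000; V(3,+3) = 0.000000
Backward induction: V(k, j) = exp(-r*dt) * [p_u * V(k+1, j+1) + p_m * V(k+1, j) + p_d * V(k+1, j-1)]
  V(2,-2) = exp(-r*dt) * [p_u*5.927729 + p_m*13.913297 + p_d*20.087869] = 12.741731
  V(2,-1) = exp(-r*dt) * [p_u*0.000000 + p_m*5.927729 + p_d*13.913297] = 5.619172
  V(2,+0) = exp(-r*dt) * [p_u*0.000000 + p_m*0.000000 + p_d*5.927729] = 0.758497
  V(2,+1) = exp(-r*dt) * [p_u*0.000000 + p_m*0.000000 + p_d*0.000000] = 0.000000
  V(2,+2) = exp(-r*dt) * [p_u*0.000000 + p_m*0.000000 + p_d*0.000000] = 0.000000
  V(1,-1) = exp(-r*dt) * [p_u*0.758497 + p_m*5.619172 + p_d*12.741731] = 5.417987
  V(1,+0) = exp(-r*dt) * [p_u*0.000000 + p_m*0.758497 + p_d*5.619172] = 1.210226
  V(1,+1) = exp(-r*dt) * [p_u*0.000000 + p_m*0.000000 + p_d*0.758497] = 0.097055
  V(0,+0) = exp(-r*dt) * [p_u*0.097055 + p_m*1.210226 + p_d*5.417987] = 1.496036

Answer: Price = V(0,0) = 1.4960


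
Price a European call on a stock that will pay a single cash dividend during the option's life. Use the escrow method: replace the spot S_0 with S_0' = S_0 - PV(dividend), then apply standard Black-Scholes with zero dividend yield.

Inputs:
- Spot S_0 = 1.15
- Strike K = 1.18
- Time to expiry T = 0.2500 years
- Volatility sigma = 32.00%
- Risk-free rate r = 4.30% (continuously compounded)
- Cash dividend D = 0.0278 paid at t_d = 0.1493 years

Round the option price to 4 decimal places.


Answer: Price = 0.0527

Derivation:
PV(D) = D * exp(-r * t_d) = 0.0278 * 0.99360066 = 0.02762210
S_0' = S_0 - PV(D) = 1.1500 - 0.02762210 = 1.12237790
d1 = (ln(S_0'/K) + (r + sigma^2/2)*T) / (sigma*sqrt(T)) = -0.16571798
d2 = d1 - sigma*sqrt(T) = -0.32571798
exp(-rT) = 0.98930757
N(d1) = 0.43418945; N(d2) = 0.37231887
C = S_0' * N(d1) - K * exp(-rT) * N(d2) = 1.12237790 * 0.43418945 - 1.1800 * 0.98930757 * 0.37231887 = 0.0527


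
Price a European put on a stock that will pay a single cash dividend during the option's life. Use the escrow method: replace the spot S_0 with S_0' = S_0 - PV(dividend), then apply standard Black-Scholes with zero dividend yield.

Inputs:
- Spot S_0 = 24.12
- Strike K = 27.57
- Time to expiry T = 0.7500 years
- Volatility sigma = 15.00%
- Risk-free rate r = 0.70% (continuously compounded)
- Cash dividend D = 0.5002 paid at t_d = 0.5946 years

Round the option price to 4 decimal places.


PV(D) = D * exp(-r * t_d) = 0.5002 * 0.99584645 = 0.49812239
S_0' = S_0 - PV(D) = 24.1200 - 0.49812239 = 23.62187761
d1 = (ln(S_0'/K) + (r + sigma^2/2)*T) / (sigma*sqrt(T)) = -1.08439794
d2 = d1 - sigma*sqrt(T) = -1.21430176
exp(-rT) = 0.99476376
N(-d1) = 0.86090580; N(-d2) = 0.88768374
P = K * exp(-rT) * N(-d2) - S_0' * N(-d1) = 27.5700 * 0.99476376 * 0.88768374 - 23.62187761 * 0.86090580 = 4.0091

Answer: Price = 4.0091


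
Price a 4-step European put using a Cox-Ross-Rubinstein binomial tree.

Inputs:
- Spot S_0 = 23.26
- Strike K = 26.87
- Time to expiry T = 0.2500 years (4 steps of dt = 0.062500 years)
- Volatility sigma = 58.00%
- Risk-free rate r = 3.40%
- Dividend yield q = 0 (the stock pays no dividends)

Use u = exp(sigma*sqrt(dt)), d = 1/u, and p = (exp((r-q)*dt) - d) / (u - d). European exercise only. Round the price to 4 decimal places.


Answer: Price = V(0,0) = 5.0239

Derivation:
dt = T/N = 0.062500
u = exp(sigma*sqrt(dt)) = 1.156040; d = 1/u = 0.865022
p = (exp((r-q)*dt) - d) / (u - d) = 0.471123
Discount per step: exp(-r*dt) = 0.997877
Stock lattice S(k, i) with i counting down-moves:
  k=0: S(0,0) = 23.2600
  k=1: S(1,0) = 26.8895; S(1,1) = 20.1204
  k=2: S(2,0) = 31.0853; S(2,1) = 23.2600; S(2,2) = 17.4046
  k=3: S(3,0) = 35.9358; S(3,1) = 26.8895; S(3,2) = 20.1204; S(3,3) = 15.0554
  k=4: S(4,0) = 41.5433; S(4,1) = 31.0853; S(4,2) = 23.2600; S(4,3) = 17.4046; S(4,4) = 13.0232
Terminal payoffs V(N, i) = max(K - S_T, 0):
  V(4,0) = 0.000000; V(4,1) = 0.000000; V(4,2) = 3.610000; V(4,3) = 9.465389; V(4,4) = 13.846764
Backward induction: V(k, i) = exp(-r*dt) * [p * V(k+1, i) + (1-p) * V(k+1, i+1)].
  V(3,0) = exp(-r*dt) * [p*0.000000 + (1-p)*0.000000] = 0.000000
  V(3,1) = exp(-r*dt) * [p*0.000000 + (1-p)*3.610000] = 1.905193
  V(3,2) = exp(-r*dt) * [p*3.610000 + (1-p)*9.465389] = 6.692543
  V(3,3) = exp(-r*dt) * [p*9.465389 + (1-p)*13.846764] = 11.757586
  V(2,0) = exp(-r*dt) * [p*0.000000 + (1-p)*1.905193] = 1.005473
  V(2,1) = exp(-r*dt) * [p*1.905193 + (1-p)*6.692543] = 4.427693
  V(2,2) = exp(-r*dt) * [p*6.692543 + (1-p)*11.757586] = 9.351434
  V(1,0) = exp(-r*dt) * [p*1.005473 + (1-p)*4.427693] = 2.809430
  V(1,1) = exp(-r*dt) * [p*4.427693 + (1-p)*9.351434] = 7.016819
  V(0,0) = exp(-r*dt) * [p*2.809430 + (1-p)*7.016819] = 5.023934


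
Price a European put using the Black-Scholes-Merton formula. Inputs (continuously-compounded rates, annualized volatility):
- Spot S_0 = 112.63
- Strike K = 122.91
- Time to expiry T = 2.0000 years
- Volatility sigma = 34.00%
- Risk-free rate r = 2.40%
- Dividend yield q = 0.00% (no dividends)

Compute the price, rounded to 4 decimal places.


Answer: Price = 24.1597

Derivation:
d1 = (ln(S/K) + (r - q + 0.5*sigma^2) * T) / (sigma * sqrt(T)) = 0.15859101
d2 = d1 - sigma * sqrt(T) = -0.32224160
exp(-rT) = 0.95313379; exp(-qT) = 1.00000000
P = K * exp(-rT) * N(-d2) - S_0 * exp(-qT) * N(-d1)
N(-d1) = 0.43699556; N(-d2) = 0.62636516
P = 122.9100 * 0.95313379 * 0.62636516 - 112.6300 * 1.00000000 * 0.43699556 = 24.1597


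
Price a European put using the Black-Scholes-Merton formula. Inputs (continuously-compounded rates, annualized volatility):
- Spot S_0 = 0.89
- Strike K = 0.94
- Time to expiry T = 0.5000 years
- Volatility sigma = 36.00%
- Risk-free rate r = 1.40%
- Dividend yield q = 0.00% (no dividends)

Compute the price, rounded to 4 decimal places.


Answer: Price = 0.1157

Derivation:
d1 = (ln(S/K) + (r - q + 0.5*sigma^2) * T) / (sigma * sqrt(T)) = -0.05994071
d2 = d1 - sigma * sqrt(T) = -0.31449915
exp(-rT) = 0.99302444; exp(-qT) = 1.00000000
P = K * exp(-rT) * N(-d2) - S_0 * exp(-qT) * N(-d1)
N(-d1) = 0.52389857; N(-d2) = 0.62342902
P = 0.9400 * 0.99302444 * 0.62342902 - 0.8900 * 1.00000000 * 0.52389857 = 0.1157


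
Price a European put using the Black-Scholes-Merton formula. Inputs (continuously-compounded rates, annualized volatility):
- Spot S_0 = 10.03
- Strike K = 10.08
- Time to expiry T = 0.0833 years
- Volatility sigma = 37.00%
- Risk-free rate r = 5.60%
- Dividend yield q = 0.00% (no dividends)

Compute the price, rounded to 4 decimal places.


Answer: Price = 0.4287

Derivation:
d1 = (ln(S/K) + (r - q + 0.5*sigma^2) * T) / (sigma * sqrt(T)) = 0.05051132
d2 = d1 - sigma * sqrt(T) = -0.05627712
exp(-rT) = 0.99534606; exp(-qT) = 1.00000000
P = K * exp(-rT) * N(-d2) - S_0 * exp(-qT) * N(-d1)
N(-d1) = 0.47985747; N(-d2) = 0.52243948
P = 10.0800 * 0.99534606 * 0.52243948 - 10.0300 * 1.00000000 * 0.47985747 = 0.4287


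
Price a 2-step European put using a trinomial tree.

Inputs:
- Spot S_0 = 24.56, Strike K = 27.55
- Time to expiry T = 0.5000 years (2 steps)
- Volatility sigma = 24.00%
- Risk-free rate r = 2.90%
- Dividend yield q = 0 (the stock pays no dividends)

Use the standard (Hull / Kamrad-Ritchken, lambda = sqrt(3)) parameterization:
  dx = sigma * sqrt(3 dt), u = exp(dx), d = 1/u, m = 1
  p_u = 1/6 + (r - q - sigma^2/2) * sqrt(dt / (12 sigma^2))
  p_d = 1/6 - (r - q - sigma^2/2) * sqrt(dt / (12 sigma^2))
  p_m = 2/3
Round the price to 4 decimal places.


dt = T/N = 0.250000; dx = sigma*sqrt(3*dt) = 0.207846
u = exp(dx) = 1.231024; d = 1/u = 0.812332
p_u = 0.166787, p_m = 0.666667, p_d = 0.166546
Discount per step: exp(-r*dt) = 0.992776
Stock lattice S(k, j) with j the centered position index:
  k=0: S(0,+0) = 24.5600
  k=1: S(1,-1) = 19.9509; S(1,+0) = 24.5600; S(1,+1) = 30.2339
  k=2: S(2,-2) = 16.2067; S(2,-1) = 19.9509; S(2,+0) = 24.5600; S(2,+1) = 30.2339; S(2,+2) = 37.2187
Terminal payoffs V(N, j) = max(K - S_T, 0):
  V(2,-2) = 11.343265; V(2,-1) = 7.599125; V(2,+0) = 2.990000; V(2,+1) = 0.000000; V(2,+2) = 0.000000
Backward induction: V(k, j) = exp(-r*dt) * [p_u * V(k+1, j+1) + p_m * V(k+1, j) + p_d * V(k+1, j-1)]
  V(1,-1) = exp(-r*dt) * [p_u*2.990000 + p_m*7.599125 + p_d*11.343265] = 7.400110
  V(1,+0) = exp(-r*dt) * [p_u*0.000000 + p_m*2.990000 + p_d*7.599125] = 3.235398
  V(1,+1) = exp(-r*dt) * [p_u*0.000000 + p_m*0.000000 + p_d*2.990000] = 0.494376
  V(0,+0) = exp(-r*dt) * [p_u*0.494376 + p_m*3.235398 + p_d*7.400110] = 3.446769

Answer: Price = V(0,0) = 3.4468


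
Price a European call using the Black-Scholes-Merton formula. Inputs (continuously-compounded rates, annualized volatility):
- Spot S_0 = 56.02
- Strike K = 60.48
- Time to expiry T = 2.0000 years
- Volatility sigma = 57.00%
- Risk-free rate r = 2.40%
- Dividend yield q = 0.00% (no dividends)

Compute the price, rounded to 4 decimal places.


Answer: Price = 16.9916

Derivation:
d1 = (ln(S/K) + (r - q + 0.5*sigma^2) * T) / (sigma * sqrt(T)) = 0.36756656
d2 = d1 - sigma * sqrt(T) = -0.43853517
exp(-rT) = 0.95313379; exp(-qT) = 1.00000000
C = S_0 * exp(-qT) * N(d1) - K * exp(-rT) * N(d2)
N(d1) = 0.64340177; N(d2) = 0.33049919
C = 56.0200 * 1.00000000 * 0.64340177 - 60.4800 * 0.95313379 * 0.33049919 = 16.9916


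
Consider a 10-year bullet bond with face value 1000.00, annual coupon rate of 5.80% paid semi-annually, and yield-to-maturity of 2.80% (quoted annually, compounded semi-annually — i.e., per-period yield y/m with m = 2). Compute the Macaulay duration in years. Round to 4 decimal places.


Coupon per period c = face * coupon_rate / m = 29.000000
Periods per year m = 2; per-period yield y/m = 0.014000
Number of cashflows N = 20
Cashflows (t years, CF_t, discount factor 1/(1+y/m)^(m*t), PV):
  t = 0.5000: CF_t = 29.000000, DF = 0.986193, PV = 28.599606
  t = 1.0000: CF_t = 29.000000, DF = 0.972577, PV = 28.204739
  t = 1.5000: CF_t = 29.000000, DF = 0.959149, PV = 27.815325
  t = 2.0000: CF_t = 29.000000, DF = 0.945906, PV = 27.431287
  t = 2.5000: CF_t = 29.000000, DF = 0.932847, PV = 27.052551
  t = 3.0000: CF_t = 29.000000, DF = 0.919967, PV = 26.679044
  t = 3.5000: CF_t = 29.000000, DF = 0.907265, PV = 26.310695
  t = 4.0000: CF_t = 29.000000, DF = 0.894739, PV = 25.947431
  t = 4.5000: CF_t = 29.000000, DF = 0.882386, PV = 25.589182
  t = 5.0000: CF_t = 29.000000, DF = 0.870203, PV = 25.235880
  t = 5.5000: CF_t = 29.000000, DF = 0.858188, PV = 24.887455
  t = 6.0000: CF_t = 29.000000, DF = 0.846339, PV = 24.543842
  t = 6.5000: CF_t = 29.000000, DF = 0.834654, PV = 24.204972
  t = 7.0000: CF_t = 29.000000, DF = 0.823130, PV = 23.870781
  t = 7.5000: CF_t = 29.000000, DF = 0.811766, PV = 23.541204
  t = 8.0000: CF_t = 29.000000, DF = 0.800558, PV = 23.216178
  t = 8.5000: CF_t = 29.000000, DF = 0.789505, PV = 22.895639
  t = 9.0000: CF_t = 29.000000, DF = 0.778604, PV = 22.579525
  t = 9.5000: CF_t = 29.000000, DF = 0.767854, PV = 22.267776
  t = 10.0000: CF_t = 1029.000000, DF = 0.757253, PV = 779.213153
Price P = sum_t PV_t = 1260.086263
Macaulay numerator sum_t t * PV_t:
  t * PV_t at t = 0.5000: 14.299803
  t * PV_t at t = 1.0000: 28.204739
  t * PV_t at t = 1.5000: 41.722987
  t * PV_t at t = 2.0000: 54.862573
  t * PV_t at t = 2.5000: 67.631377
  t * PV_t at t = 3.0000: 80.037133
  t * PV_t at t = 3.5000: 92.087431
  t * PV_t at t = 4.0000: 103.789722
  t * PV_t at t = 4.5000: 115.151319
  t * PV_t at t = 5.0000: 126.179398
  t * PV_t at t = 5.5000: 136.881004
  t * PV_t at t = 6.0000: 147.263049
  t * PV_t at t = 6.5000: 157.332317
  t * PV_t at t = 7.0000: 167.095467
  t * PV_t at t = 7.5000: 176.559031
  t * PV_t at t = 8.0000: 185.729421
  t * PV_t at t = 8.5000: 194.612929
  t * PV_t at t = 9.0000: 203.215728
  t * PV_t at t = 9.5000: 211.543876
  t * PV_t at t = 10.0000: 7792.131531
Macaulay duration D = (sum_t t * PV_t) / P = 10096.330836 / 1260.086263 = 8.012412

Answer: Macaulay duration = 8.0124 years


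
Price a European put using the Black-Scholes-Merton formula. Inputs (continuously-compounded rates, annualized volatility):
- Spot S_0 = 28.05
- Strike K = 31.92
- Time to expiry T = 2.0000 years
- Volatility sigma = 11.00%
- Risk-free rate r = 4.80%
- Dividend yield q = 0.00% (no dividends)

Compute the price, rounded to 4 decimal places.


d1 = (ln(S/K) + (r - q + 0.5*sigma^2) * T) / (sigma * sqrt(T)) = -0.13591968
d2 = d1 - sigma * sqrt(T) = -0.29148318
exp(-rT) = 0.90846402; exp(-qT) = 1.00000000
P = K * exp(-rT) * N(-d2) - S_0 * exp(-qT) * N(-d1)
N(-d1) = 0.55405761; N(-d2) = 0.61465910
P = 31.9200 * 0.90846402 * 0.61465910 - 28.0500 * 1.00000000 * 0.55405761 = 2.2827

Answer: Price = 2.2827


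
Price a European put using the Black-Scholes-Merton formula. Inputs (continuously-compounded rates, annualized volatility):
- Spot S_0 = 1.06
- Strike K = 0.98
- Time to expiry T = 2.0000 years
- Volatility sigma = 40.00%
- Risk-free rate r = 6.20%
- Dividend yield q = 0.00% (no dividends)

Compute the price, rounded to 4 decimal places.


d1 = (ln(S/K) + (r - q + 0.5*sigma^2) * T) / (sigma * sqrt(T)) = 0.64076534
d2 = d1 - sigma * sqrt(T) = 0.07507992
exp(-rT) = 0.88337984; exp(-qT) = 1.00000000
P = K * exp(-rT) * N(-d2) - S_0 * exp(-qT) * N(-d1)
N(-d1) = 0.26083758; N(-d2) = 0.47007556
P = 0.9800 * 0.88337984 * 0.47007556 - 1.0600 * 1.00000000 * 0.26083758 = 0.1305

Answer: Price = 0.1305


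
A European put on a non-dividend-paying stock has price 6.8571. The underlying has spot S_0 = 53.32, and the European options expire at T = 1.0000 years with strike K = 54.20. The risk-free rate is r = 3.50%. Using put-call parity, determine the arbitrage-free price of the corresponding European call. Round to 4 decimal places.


Answer: Call price = 7.8413

Derivation:
Put-call parity: C - P = S_0 * exp(-qT) - K * exp(-rT).
S_0 * exp(-qT) = 53.3200 * 1.00000000 = 53.32000000
K * exp(-rT) = 54.2000 * 0.96560542 = 52.33581356
C = P + S*exp(-qT) - K*exp(-rT)
C = 6.8571 + 53.32000000 - 52.33581356 = 7.8413


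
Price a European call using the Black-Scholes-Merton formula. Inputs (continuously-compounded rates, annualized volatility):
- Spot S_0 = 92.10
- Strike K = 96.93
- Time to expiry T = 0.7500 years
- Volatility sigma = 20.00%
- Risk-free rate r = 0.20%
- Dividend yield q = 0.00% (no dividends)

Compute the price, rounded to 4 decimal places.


d1 = (ln(S/K) + (r - q + 0.5*sigma^2) * T) / (sigma * sqrt(T)) = -0.19984475
d2 = d1 - sigma * sqrt(T) = -0.37304983
exp(-rT) = 0.99850112; exp(-qT) = 1.00000000
C = S_0 * exp(-qT) * N(d1) - K * exp(-rT) * N(d2)
N(d1) = 0.42080100; N(d2) = 0.35455568
C = 92.1000 * 1.00000000 * 0.42080100 - 96.9300 * 0.99850112 * 0.35455568 = 4.4402

Answer: Price = 4.4402


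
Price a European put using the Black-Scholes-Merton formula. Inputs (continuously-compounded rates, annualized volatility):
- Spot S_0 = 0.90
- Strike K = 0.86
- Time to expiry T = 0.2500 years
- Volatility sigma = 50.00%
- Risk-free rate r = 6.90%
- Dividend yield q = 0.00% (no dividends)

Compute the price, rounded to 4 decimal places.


d1 = (ln(S/K) + (r - q + 0.5*sigma^2) * T) / (sigma * sqrt(T)) = 0.37584950
d2 = d1 - sigma * sqrt(T) = 0.12584950
exp(-rT) = 0.98289793; exp(-qT) = 1.00000000
P = K * exp(-rT) * N(-d2) - S_0 * exp(-qT) * N(-d1)
N(-d1) = 0.35351439; N(-d2) = 0.44992553
P = 0.8600 * 0.98289793 * 0.44992553 - 0.9000 * 1.00000000 * 0.35351439 = 0.0622

Answer: Price = 0.0622


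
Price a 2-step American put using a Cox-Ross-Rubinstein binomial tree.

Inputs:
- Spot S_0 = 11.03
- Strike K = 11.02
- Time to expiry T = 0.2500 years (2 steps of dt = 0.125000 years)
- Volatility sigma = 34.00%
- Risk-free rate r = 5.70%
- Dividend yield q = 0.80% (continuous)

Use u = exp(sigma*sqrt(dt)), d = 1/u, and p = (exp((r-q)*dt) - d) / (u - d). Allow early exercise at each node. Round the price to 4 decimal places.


dt = T/N = 0.125000
u = exp(sigma*sqrt(dt)) = 1.127732; d = 1/u = 0.886736
p = (exp((r-q)*dt) - d) / (u - d) = 0.495477
Discount per step: exp(-r*dt) = 0.992900
Stock lattice S(k, i) with i counting down-moves:
  k=0: S(0,0) = 11.0300
  k=1: S(1,0) = 12.4389; S(1,1) = 9.7807
  k=2: S(2,0) = 14.0277; S(2,1) = 11.0300; S(2,2) = 8.6729
Terminal payoffs V(N, i) = max(K - S_T, 0):
  V(2,0) = 0.000000; V(2,1) = 0.000000; V(2,2) = 2.347106
Backward induction: V(k, i) = exp(-r*dt) * [p * V(k+1, i) + (1-p) * V(k+1, i+1)]; then take max(V_cont, immediate exercise) for American.
  V(1,0) = exp(-r*dt) * [p*0.000000 + (1-p)*0.000000] = 0.000000; exercise = 0.000000; V(1,0) = max -> 0.000000
  V(1,1) = exp(-r*dt) * [p*0.000000 + (1-p)*2.347106] = 1.175761; exercise = 1.239304; V(1,1) = max -> 1.239304
  V(0,0) = exp(-r*dt) * [p*0.000000 + (1-p)*1.239304] = 0.620817; exercise = 0.000000; V(0,0) = max -> 0.620817

Answer: Price = V(0,0) = 0.6208


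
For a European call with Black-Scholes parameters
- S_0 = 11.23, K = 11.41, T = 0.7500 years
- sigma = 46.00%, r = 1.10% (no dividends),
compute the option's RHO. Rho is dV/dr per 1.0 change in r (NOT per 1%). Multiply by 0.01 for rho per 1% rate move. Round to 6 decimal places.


Answer: Rho = 3.509977

Derivation:
d1 = 0.1799791688; d2 = -0.2183925169
phi(d1) = 0.3925329549; exp(-qT) = 1.0000000000; exp(-rT) = 0.9917839379
N(d2) = 0.4135616477
Rho = K*T*exp(-rT)*N(d2) = 11.4100 * 0.7500 * 0.9917839379 * 0.4135616477 = 3.509977


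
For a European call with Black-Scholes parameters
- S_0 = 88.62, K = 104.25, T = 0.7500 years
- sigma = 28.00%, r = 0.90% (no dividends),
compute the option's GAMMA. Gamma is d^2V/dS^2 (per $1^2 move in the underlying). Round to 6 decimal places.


d1 = -0.5207876547; d2 = -0.7632747678
phi(d1) = 0.3483496982; exp(-qT) = 1.0000000000; exp(-rT) = 0.9932727301
Gamma = exp(-qT) * phi(d1) / (S * sigma * sqrt(T)) = 1.0000000000 * 0.3483496982 / (88.6200 * 0.2800 * 0.8660254038) = 0.016210

Answer: Gamma = 0.016210


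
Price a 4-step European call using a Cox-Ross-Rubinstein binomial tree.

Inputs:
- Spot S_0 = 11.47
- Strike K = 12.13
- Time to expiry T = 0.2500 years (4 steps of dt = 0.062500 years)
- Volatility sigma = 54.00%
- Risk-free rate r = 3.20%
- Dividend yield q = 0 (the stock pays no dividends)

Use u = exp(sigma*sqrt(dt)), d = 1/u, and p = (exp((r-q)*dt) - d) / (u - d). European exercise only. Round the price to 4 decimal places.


dt = T/N = 0.062500
u = exp(sigma*sqrt(dt)) = 1.144537; d = 1/u = 0.873716
p = (exp((r-q)*dt) - d) / (u - d) = 0.473694
Discount per step: exp(-r*dt) = 0.998002
Stock lattice S(k, i) with i counting down-moves:
  k=0: S(0,0) = 11.4700
  k=1: S(1,0) = 13.1278; S(1,1) = 10.0215
  k=2: S(2,0) = 15.0253; S(2,1) = 11.4700; S(2,2) = 8.7560
  k=3: S(3,0) = 17.1970; S(3,1) = 13.1278; S(3,2) = 10.0215; S(3,3) = 7.6502
  k=4: S(4,0) = 19.6826; S(4,1) = 15.0253; S(4,2) = 11.4700; S(4,3) = 8.7560; S(4,4) = 6.6841
Terminal payoffs V(N, i) = max(S_T - K, 0):
  V(4,0) = 7.552599; V(4,1) = 2.895292; V(4,2) = 0.000000; V(4,3) = 0.000000; V(4,4) = 0.000000
Backward induction: V(k, i) = exp(-r*dt) * [p * V(k+1, i) + (1-p) * V(k+1, i+1)].
  V(3,0) = exp(-r*dt) * [p*7.552599 + (1-p)*2.895292] = 5.091235
  V(3,1) = exp(-r*dt) * [p*2.895292 + (1-p)*0.000000] = 1.368741
  V(3,2) = exp(-r*dt) * [p*0.000000 + (1-p)*0.000000] = 0.000000
  V(3,3) = exp(-r*dt) * [p*0.000000 + (1-p)*0.000000] = 0.000000
  V(2,0) = exp(-r*dt) * [p*5.091235 + (1-p)*1.368741] = 3.125805
  V(2,1) = exp(-r*dt) * [p*1.368741 + (1-p)*0.000000] = 0.647068
  V(2,2) = exp(-r*dt) * [p*0.000000 + (1-p)*0.000000] = 0.000000
  V(1,0) = exp(-r*dt) * [p*3.125805 + (1-p)*0.647068] = 1.817591
  V(1,1) = exp(-r*dt) * [p*0.647068 + (1-p)*0.000000] = 0.305900
  V(0,0) = exp(-r*dt) * [p*1.817591 + (1-p)*0.305900] = 1.019936

Answer: Price = V(0,0) = 1.0199


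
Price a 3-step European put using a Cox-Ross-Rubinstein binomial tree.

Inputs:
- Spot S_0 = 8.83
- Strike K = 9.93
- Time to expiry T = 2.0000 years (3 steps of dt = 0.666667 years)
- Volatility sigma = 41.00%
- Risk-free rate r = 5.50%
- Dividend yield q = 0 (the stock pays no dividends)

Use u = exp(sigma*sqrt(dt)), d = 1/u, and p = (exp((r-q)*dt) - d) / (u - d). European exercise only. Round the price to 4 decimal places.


dt = T/N = 0.666667
u = exp(sigma*sqrt(dt)) = 1.397610; d = 1/u = 0.715507
p = (exp((r-q)*dt) - d) / (u - d) = 0.471835
Discount per step: exp(-r*dt) = 0.963997
Stock lattice S(k, i) with i counting down-moves:
  k=0: S(0,0) = 8.8300
  k=1: S(1,0) = 12.3409; S(1,1) = 6.3179
  k=2: S(2,0) = 17.2478; S(2,1) = 8.8300; S(2,2) = 4.5205
  k=3: S(3,0) = 24.1056; S(3,1) = 12.3409; S(3,2) = 6.3179; S(3,3) = 3.2345
Terminal payoffs V(N, i) = max(K - S_T, 0):
  V(3,0) = 0.000000; V(3,1) = 0.000000; V(3,2) = 3.612071; V(3,3) = 6.695533
Backward induction: V(k, i) = exp(-r*dt) * [p * V(k+1, i) + (1-p) * V(k+1, i+1)].
  V(2,0) = exp(-r*dt) * [p*0.000000 + (1-p)*0.000000] = 0.000000
  V(2,1) = exp(-r*dt) * [p*0.000000 + (1-p)*3.612071] = 1.839085
  V(2,2) = exp(-r*dt) * [p*3.612071 + (1-p)*6.695533] = 5.051971
  V(1,0) = exp(-r*dt) * [p*0.000000 + (1-p)*1.839085] = 0.936369
  V(1,1) = exp(-r*dt) * [p*1.839085 + (1-p)*5.051971] = 3.408713
  V(0,0) = exp(-r*dt) * [p*0.936369 + (1-p)*3.408713] = 2.161451

Answer: Price = V(0,0) = 2.1615


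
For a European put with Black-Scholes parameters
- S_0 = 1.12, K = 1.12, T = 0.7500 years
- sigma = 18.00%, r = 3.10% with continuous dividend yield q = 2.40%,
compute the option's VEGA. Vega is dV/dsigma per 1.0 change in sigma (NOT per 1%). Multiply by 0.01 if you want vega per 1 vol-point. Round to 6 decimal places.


d1 = 0.1116210520; d2 = -0.0442635206
phi(d1) = 0.3964647428; exp(-qT) = 0.9821610324; exp(-rT) = 0.9770181987
Vega = S * exp(-qT) * phi(d1) * sqrt(T) = 1.1200 * 0.9821610324 * 0.3964647428 * 0.8660254038 = 0.377690

Answer: Vega = 0.377690


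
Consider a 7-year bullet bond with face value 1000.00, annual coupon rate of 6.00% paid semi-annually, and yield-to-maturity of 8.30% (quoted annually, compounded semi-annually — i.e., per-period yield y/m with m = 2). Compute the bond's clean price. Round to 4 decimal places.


Answer: Price = 879.7182

Derivation:
Coupon per period c = face * coupon_rate / m = 30.000000
Periods per year m = 2; per-period yield y/m = 0.041500
Number of cashflows N = 14
Cashflows (t years, CF_t, discount factor 1/(1+y/m)^(m*t), PV):
  t = 0.5000: CF_t = 30.000000, DF = 0.960154, PV = 28.804609
  t = 1.0000: CF_t = 30.000000, DF = 0.921895, PV = 27.656849
  t = 1.5000: CF_t = 30.000000, DF = 0.885161, PV = 26.554824
  t = 2.0000: CF_t = 30.000000, DF = 0.849890, PV = 25.496711
  t = 2.5000: CF_t = 30.000000, DF = 0.816025, PV = 24.480759
  t = 3.0000: CF_t = 30.000000, DF = 0.783510, PV = 23.505290
  t = 3.5000: CF_t = 30.000000, DF = 0.752290, PV = 22.568689
  t = 4.0000: CF_t = 30.000000, DF = 0.722314, PV = 21.669409
  t = 4.5000: CF_t = 30.000000, DF = 0.693532, PV = 20.805961
  t = 5.0000: CF_t = 30.000000, DF = 0.665897, PV = 19.976919
  t = 5.5000: CF_t = 30.000000, DF = 0.639364, PV = 19.180911
  t = 6.0000: CF_t = 30.000000, DF = 0.613887, PV = 18.416622
  t = 6.5000: CF_t = 30.000000, DF = 0.589426, PV = 17.682786
  t = 7.0000: CF_t = 1030.000000, DF = 0.565940, PV = 582.917891
Price P = sum_t PV_t = 879.718230


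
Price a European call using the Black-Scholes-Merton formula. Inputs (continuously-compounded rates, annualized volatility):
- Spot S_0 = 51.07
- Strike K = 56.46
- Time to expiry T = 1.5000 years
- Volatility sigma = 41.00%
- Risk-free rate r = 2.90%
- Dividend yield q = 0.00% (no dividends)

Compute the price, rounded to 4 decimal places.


d1 = (ln(S/K) + (r - q + 0.5*sigma^2) * T) / (sigma * sqrt(T)) = 0.13788799
d2 = d1 - sigma * sqrt(T) = -0.36425741
exp(-rT) = 0.95743255; exp(-qT) = 1.00000000
C = S_0 * exp(-qT) * N(d1) - K * exp(-rT) * N(d2)
N(d1) = 0.55483553; N(d2) = 0.35783290
C = 51.0700 * 1.00000000 * 0.55483553 - 56.4600 * 0.95743255 * 0.35783290 = 8.9922

Answer: Price = 8.9922
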